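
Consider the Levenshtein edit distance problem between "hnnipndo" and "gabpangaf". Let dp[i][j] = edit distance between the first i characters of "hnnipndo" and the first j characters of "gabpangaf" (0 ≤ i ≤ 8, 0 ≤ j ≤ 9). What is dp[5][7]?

7

   ''  g  a  b  p  a  n  g  a  f
''  0  1  2  3  4  5  6  7  8  9
 h  1  1  2  3  4  5  6  7  8  9
 n  2  2  2  3  4  5  5  6  7  8
 n  3  3  3  3  4  5  5  6  7  8
 i  4  4  4  4  4  5  6  6  7  8
 p  5  5  5  5  4  5  6  7  7  8
 n  6  6  6  6  5  5  5  6  7  8
 d  7  7  7  7  6  6  6  6  7  8
 o  8  8  8  8  7  7  7  7  7  8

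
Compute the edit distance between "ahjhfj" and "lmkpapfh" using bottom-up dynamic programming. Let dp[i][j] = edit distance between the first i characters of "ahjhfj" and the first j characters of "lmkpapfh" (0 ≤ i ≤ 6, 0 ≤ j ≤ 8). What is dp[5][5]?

5

   ''  l  m  k  p  a  p  f  h
''  0  1  2  3  4  5  6  7  8
 a  1  1  2  3  4  4  5  6  7
 h  2  2  2  3  4  5  5  6  6
 j  3  3  3  3  4  5  6  6  7
 h  4  4  4  4  4  5  6  7  6
 f  5  5  5  5  5  5  6  6  7
 j  6  6  6  6  6  6  6  7  7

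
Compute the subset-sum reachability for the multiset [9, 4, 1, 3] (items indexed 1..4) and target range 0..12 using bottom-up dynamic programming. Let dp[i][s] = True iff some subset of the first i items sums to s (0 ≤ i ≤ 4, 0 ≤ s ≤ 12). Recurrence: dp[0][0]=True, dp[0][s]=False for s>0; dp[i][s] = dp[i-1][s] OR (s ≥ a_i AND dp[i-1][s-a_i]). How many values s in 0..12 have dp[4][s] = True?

i\s   0   1   2   3   4   5   6   7   8   9  10  11  12
  0   T   F   F   F   F   F   F   F   F   F   F   F   F
  1   T   F   F   F   F   F   F   F   F   T   F   F   F
  2   T   F   F   F   T   F   F   F   F   T   F   F   F
  3   T   T   F   F   T   T   F   F   F   T   T   F   F
  4   T   T   F   T   T   T   F   T   T   T   T   F   T

10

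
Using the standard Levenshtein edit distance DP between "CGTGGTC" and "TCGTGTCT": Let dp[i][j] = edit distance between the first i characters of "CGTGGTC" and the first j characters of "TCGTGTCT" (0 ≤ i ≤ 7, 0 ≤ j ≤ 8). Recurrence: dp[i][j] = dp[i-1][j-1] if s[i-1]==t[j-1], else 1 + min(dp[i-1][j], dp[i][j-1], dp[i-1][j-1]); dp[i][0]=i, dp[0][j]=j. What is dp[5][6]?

2

   ''  T  C  G  T  G  T  C  T
''  0  1  2  3  4  5  6  7  8
 C  1  1  1  2  3  4  5  6  7
 G  2  2  2  1  2  3  4  5  6
 T  3  2  3  2  1  2  3  4  5
 G  4  3  3  3  2  1  2  3  4
 G  5  4  4  3  3  2  2  3  4
 T  6  5  5  4  3  3  2  3  3
 C  7  6  5  5  4  4  3  2  3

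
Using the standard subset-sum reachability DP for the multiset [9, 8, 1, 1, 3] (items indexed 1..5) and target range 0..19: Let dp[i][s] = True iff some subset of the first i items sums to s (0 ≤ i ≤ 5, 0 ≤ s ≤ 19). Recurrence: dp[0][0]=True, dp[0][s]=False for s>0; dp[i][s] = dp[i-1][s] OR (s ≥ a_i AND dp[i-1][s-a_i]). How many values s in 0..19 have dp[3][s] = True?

7

i\s   0   1   2   3   4   5   6   7   8   9  10  11  12  13  14  15  16  17  18  19
  0   T   F   F   F   F   F   F   F   F   F   F   F   F   F   F   F   F   F   F   F
  1   T   F   F   F   F   F   F   F   F   T   F   F   F   F   F   F   F   F   F   F
  2   T   F   F   F   F   F   F   F   T   T   F   F   F   F   F   F   F   T   F   F
  3   T   T   F   F   F   F   F   F   T   T   T   F   F   F   F   F   F   T   T   F
  4   T   T   T   F   F   F   F   F   T   T   T   T   F   F   F   F   F   T   T   T
  5   T   T   T   T   T   T   F   F   T   T   T   T   T   T   T   F   F   T   T   T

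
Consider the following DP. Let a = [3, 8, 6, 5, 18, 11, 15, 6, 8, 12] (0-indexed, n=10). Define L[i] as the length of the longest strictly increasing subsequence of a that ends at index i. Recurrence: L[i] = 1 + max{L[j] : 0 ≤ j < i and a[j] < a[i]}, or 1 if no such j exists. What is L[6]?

4

   i    0    1    2    3    4    5    6    7    8    9
a[i]    3    8    6    5   18   11   15    6    8   12
L[i]    1    2    2    2    3    3    4    3    4    5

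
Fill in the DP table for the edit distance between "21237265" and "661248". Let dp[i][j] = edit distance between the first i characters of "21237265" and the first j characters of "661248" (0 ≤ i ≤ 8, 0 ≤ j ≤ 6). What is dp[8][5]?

7

   ''  6  6  1  2  4  8
''  0  1  2  3  4  5  6
 2  1  1  2  3  3  4  5
 1  2  2  2  2  3  4  5
 2  3  3  3  3  2  3  4
 3  4  4  4  4  3  3  4
 7  5  5  5  5  4  4  4
 2  6  6  6  6  5  5  5
 6  7  6  6  7  6  6  6
 5  8  7  7  7  7  7  7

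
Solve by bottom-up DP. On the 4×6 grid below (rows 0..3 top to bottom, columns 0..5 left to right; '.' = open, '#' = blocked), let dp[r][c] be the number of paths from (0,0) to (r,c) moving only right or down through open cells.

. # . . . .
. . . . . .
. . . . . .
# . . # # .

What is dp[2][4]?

r\c   0   1   2   3   4   5
  0   1   0   0   0   0   0
  1   1   1   1   1   1   1
  2   1   2   3   4   5   6
  3   0   2   5   0   0   6

5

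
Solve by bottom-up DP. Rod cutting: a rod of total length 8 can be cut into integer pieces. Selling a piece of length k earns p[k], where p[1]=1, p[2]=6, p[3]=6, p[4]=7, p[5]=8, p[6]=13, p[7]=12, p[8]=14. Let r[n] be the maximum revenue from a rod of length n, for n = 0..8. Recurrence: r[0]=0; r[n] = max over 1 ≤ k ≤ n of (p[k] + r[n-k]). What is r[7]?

   n    0    1    2    3    4    5    6    7    8
r[n]    0    1    6    7   12   13   18   19   24

19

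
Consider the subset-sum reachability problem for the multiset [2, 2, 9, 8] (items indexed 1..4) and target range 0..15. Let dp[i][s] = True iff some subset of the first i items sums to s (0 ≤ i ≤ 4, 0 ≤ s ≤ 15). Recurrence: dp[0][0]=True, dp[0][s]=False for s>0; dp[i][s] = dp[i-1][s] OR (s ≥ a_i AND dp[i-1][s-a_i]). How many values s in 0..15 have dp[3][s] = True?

6

i\s   0   1   2   3   4   5   6   7   8   9  10  11  12  13  14  15
  0   T   F   F   F   F   F   F   F   F   F   F   F   F   F   F   F
  1   T   F   T   F   F   F   F   F   F   F   F   F   F   F   F   F
  2   T   F   T   F   T   F   F   F   F   F   F   F   F   F   F   F
  3   T   F   T   F   T   F   F   F   F   T   F   T   F   T   F   F
  4   T   F   T   F   T   F   F   F   T   T   T   T   T   T   F   F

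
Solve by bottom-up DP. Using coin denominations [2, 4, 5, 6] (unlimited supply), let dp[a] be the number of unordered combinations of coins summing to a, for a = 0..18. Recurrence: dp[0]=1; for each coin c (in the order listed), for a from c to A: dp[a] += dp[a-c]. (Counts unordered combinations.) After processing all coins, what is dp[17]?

after  coin     0     1     2     3     4     5     6     7     8     9    10    11    12    13    14    15    16    17    18
          2     1     0     1     0     1     0     1     0     1     0     1     0     1     0     1     0     1     0     1
          4     1     0     1     0     2     0     2     0     3     0     3     0     4     0     4     0     5     0     5
          5     1     0     1     0     2     1     2     1     3     2     4     2     5     3     6     4     7     5     8
          6     1     0     1     0     2     1     3     1     4     2     6     3     8     4    10     6    13     8    16

8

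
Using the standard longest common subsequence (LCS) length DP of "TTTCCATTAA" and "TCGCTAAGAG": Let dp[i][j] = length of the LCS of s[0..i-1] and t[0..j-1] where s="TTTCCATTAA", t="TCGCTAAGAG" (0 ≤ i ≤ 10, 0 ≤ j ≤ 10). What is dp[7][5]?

   ''  T  C  G  C  T  A  A  G  A  G
''  0  0  0  0  0  0  0  0  0  0  0
 T  0  1  1  1  1  1  1  1  1  1  1
 T  0  1  1  1  1  2  2  2  2  2  2
 T  0  1  1  1  1  2  2  2  2  2  2
 C  0  1  2  2  2  2  2  2  2  2  2
 C  0  1  2  2  3  3  3  3  3  3  3
 A  0  1  2  2  3  3  4  4  4  4  4
 T  0  1  2  2  3  4  4  4  4  4  4
 T  0  1  2  2  3  4  4  4  4  4  4
 A  0  1  2  2  3  4  5  5  5  5  5
 A  0  1  2  2  3  4  5  6  6  6  6

4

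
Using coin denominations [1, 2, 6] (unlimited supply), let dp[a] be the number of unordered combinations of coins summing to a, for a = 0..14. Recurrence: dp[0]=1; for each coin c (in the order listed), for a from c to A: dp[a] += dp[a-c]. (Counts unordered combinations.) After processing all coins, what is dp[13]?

after  coin     0     1     2     3     4     5     6     7     8     9    10    11    12    13    14
          1     1     1     1     1     1     1     1     1     1     1     1     1     1     1     1
          2     1     1     2     2     3     3     4     4     5     5     6     6     7     7     8
          6     1     1     2     2     3     3     5     5     7     7     9     9    12    12    15

12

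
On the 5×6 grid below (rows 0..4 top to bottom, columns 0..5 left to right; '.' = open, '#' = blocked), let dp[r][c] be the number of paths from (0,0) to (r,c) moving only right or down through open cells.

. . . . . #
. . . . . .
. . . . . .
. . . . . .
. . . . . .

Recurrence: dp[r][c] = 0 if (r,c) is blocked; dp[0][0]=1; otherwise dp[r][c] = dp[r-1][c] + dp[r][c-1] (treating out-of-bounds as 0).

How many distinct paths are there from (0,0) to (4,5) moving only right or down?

r\c   0   1   2   3   4   5
  0   1   1   1   1   1   0
  1   1   2   3   4   5   5
  2   1   3   6  10  15  20
  3   1   4  10  20  35  55
  4   1   5  15  35  70 125

125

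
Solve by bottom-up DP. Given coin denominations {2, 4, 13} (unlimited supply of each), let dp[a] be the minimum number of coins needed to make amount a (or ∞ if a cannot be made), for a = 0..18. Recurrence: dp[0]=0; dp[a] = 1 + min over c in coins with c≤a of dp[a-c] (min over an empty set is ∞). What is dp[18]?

 a  0  1  2  3  4  5  6  7  8  9 10 11 12 13 14 15 16 17 18
dp  0  -  1  -  1  -  2  -  2  -  3  -  3  1  4  2  4  2  5
(- denotes ∞ / unreachable)

5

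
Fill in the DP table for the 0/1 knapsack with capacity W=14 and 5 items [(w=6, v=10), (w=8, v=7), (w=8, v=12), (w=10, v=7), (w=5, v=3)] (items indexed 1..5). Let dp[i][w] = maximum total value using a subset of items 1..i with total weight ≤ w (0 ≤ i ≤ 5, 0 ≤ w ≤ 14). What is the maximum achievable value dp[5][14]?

i\w   0   1   2   3   4   5   6   7   8   9  10  11  12  13  14
  0   0   0   0   0   0   0   0   0   0   0   0   0   0   0   0
  1   0   0   0   0   0   0  10  10  10  10  10  10  10  10  10
  2   0   0   0   0   0   0  10  10  10  10  10  10  10  10  17
  3   0   0   0   0   0   0  10  10  12  12  12  12  12  12  22
  4   0   0   0   0   0   0  10  10  12  12  12  12  12  12  22
  5   0   0   0   0   0   3  10  10  12  12  12  13  13  15  22

22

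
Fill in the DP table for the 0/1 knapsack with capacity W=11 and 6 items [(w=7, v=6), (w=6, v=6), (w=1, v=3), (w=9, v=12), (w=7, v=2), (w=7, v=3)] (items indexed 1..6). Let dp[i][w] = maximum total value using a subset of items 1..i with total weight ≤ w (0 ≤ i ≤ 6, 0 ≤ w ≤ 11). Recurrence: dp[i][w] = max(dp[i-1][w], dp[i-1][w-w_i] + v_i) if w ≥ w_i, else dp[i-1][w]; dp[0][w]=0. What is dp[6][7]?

9

i\w   0   1   2   3   4   5   6   7   8   9  10  11
  0   0   0   0   0   0   0   0   0   0   0   0   0
  1   0   0   0   0   0   0   0   6   6   6   6   6
  2   0   0   0   0   0   0   6   6   6   6   6   6
  3   0   3   3   3   3   3   6   9   9   9   9   9
  4   0   3   3   3   3   3   6   9   9  12  15  15
  5   0   3   3   3   3   3   6   9   9  12  15  15
  6   0   3   3   3   3   3   6   9   9  12  15  15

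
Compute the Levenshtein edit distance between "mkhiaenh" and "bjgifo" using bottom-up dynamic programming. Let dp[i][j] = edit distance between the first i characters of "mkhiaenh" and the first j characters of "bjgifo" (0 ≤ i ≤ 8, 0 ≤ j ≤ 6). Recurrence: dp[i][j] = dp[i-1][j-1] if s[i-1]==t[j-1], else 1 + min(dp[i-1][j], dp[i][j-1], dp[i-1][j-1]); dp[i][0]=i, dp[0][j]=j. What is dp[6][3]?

   ''  b  j  g  i  f  o
''  0  1  2  3  4  5  6
 m  1  1  2  3  4  5  6
 k  2  2  2  3  4  5  6
 h  3  3  3  3  4  5  6
 i  4  4  4  4  3  4  5
 a  5  5  5  5  4  4  5
 e  6  6  6  6  5  5  5
 n  7  7  7  7  6  6  6
 h  8  8  8  8  7  7  7

6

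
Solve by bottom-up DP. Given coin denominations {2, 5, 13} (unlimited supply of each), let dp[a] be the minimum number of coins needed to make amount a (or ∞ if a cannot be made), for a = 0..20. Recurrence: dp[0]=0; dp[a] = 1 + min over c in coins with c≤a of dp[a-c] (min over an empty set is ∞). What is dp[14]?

 a  0  1  2  3  4  5  6  7  8  9 10 11 12 13 14 15 16 17 18 19 20
dp  0  -  1  -  2  1  3  2  4  3  2  4  3  1  4  2  5  3  2  4  3
(- denotes ∞ / unreachable)

4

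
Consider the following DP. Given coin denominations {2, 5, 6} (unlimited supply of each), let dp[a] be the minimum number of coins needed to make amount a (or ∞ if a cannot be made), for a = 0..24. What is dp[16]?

3

 a  0  1  2  3  4  5  6  7  8  9 10 11 12 13 14 15 16 17 18 19 20 21 22 23 24
dp  0  -  1  -  2  1  1  2  2  3  2  2  2  3  3  3  3  3  3  4  4  4  4  4  4
(- denotes ∞ / unreachable)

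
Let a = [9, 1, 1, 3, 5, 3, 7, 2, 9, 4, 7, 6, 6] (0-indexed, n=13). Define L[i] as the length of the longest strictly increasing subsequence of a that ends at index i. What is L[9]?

   i    0    1    2    3    4    5    6    7    8    9   10   11   12
a[i]    9    1    1    3    5    3    7    2    9    4    7    6    6
L[i]    1    1    1    2    3    2    4    2    5    3    4    4    4

3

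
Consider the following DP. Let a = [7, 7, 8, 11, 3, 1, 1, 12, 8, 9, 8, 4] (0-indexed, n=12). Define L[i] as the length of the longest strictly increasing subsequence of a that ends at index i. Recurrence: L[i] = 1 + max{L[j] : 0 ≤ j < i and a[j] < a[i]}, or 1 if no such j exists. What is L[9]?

3

   i    0    1    2    3    4    5    6    7    8    9   10   11
a[i]    7    7    8   11    3    1    1   12    8    9    8    4
L[i]    1    1    2    3    1    1    1    4    2    3    2    2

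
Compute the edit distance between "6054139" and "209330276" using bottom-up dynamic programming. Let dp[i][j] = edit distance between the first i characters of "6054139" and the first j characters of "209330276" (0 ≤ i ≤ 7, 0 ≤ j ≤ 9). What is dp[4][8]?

   ''  2  0  9  3  3  0  2  7  6
''  0  1  2  3  4  5  6  7  8  9
 6  1  1  2  3  4  5  6  7  8  8
 0  2  2  1  2  3  4  5  6  7  8
 5  3  3  2  2  3  4  5  6  7  8
 4  4  4  3  3  3  4  5  6  7  8
 1  5  5  4  4  4  4  5  6  7  8
 3  6  6  5  5  4  4  5  6  7  8
 9  7  7  6  5  5  5  5  6  7  8

7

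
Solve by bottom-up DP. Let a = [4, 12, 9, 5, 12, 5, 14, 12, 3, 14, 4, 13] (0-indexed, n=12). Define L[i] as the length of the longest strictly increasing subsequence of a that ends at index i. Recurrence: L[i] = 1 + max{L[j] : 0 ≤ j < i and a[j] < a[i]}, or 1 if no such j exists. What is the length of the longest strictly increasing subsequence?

4

   i    0    1    2    3    4    5    6    7    8    9   10   11
a[i]    4   12    9    5   12    5   14   12    3   14    4   13
L[i]    1    2    2    2    3    2    4    3    1    4    2    4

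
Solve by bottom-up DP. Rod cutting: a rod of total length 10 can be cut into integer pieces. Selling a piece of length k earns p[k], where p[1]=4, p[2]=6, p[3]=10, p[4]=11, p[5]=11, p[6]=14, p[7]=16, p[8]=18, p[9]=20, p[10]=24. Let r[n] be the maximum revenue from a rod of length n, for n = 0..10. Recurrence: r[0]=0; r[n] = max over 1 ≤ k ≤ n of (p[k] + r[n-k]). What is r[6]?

24

   n    0    1    2    3    4    5    6    7    8    9   10
r[n]    0    4    8   12   16   20   24   28   32   36   40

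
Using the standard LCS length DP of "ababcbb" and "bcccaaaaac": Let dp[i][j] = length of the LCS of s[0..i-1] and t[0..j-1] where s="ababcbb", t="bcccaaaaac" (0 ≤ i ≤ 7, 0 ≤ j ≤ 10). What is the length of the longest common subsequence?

   ''  b  c  c  c  a  a  a  a  a  c
''  0  0  0  0  0  0  0  0  0  0  0
 a  0  0  0  0  0  1  1  1  1  1  1
 b  0  1  1  1  1  1  1  1  1  1  1
 a  0  1  1  1  1  2  2  2  2  2  2
 b  0  1  1  1  1  2  2  2  2  2  2
 c  0  1  2  2  2  2  2  2  2  2  3
 b  0  1  2  2  2  2  2  2  2  2  3
 b  0  1  2  2  2  2  2  2  2  2  3

3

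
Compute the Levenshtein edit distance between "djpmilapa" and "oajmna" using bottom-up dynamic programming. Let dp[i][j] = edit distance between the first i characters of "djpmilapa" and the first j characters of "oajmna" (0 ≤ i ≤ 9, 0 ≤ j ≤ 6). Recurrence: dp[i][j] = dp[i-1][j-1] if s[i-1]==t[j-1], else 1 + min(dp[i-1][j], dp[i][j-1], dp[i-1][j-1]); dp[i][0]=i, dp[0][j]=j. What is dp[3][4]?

3

   ''  o  a  j  m  n  a
''  0  1  2  3  4  5  6
 d  1  1  2  3  4  5  6
 j  2  2  2  2  3  4  5
 p  3  3  3  3  3  4  5
 m  4  4  4  4  3  4  5
 i  5  5  5  5  4  4  5
 l  6  6  6  6  5  5  5
 a  7  7  6  7  6  6  5
 p  8  8  7  7  7  7  6
 a  9  9  8  8  8  8  7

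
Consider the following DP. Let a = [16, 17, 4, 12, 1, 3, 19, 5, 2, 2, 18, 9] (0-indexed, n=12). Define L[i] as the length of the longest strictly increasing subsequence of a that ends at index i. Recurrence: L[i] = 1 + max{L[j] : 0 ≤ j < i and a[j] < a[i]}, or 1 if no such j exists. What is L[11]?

   i    0    1    2    3    4    5    6    7    8    9   10   11
a[i]   16   17    4   12    1    3   19    5    2    2   18    9
L[i]    1    2    1    2    1    2    3    3    2    2    4    4

4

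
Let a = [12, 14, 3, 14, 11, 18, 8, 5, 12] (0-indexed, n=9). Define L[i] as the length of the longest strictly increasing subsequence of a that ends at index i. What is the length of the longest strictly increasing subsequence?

   i    0    1    2    3    4    5    6    7    8
a[i]   12   14    3   14   11   18    8    5   12
L[i]    1    2    1    2    2    3    2    2    3

3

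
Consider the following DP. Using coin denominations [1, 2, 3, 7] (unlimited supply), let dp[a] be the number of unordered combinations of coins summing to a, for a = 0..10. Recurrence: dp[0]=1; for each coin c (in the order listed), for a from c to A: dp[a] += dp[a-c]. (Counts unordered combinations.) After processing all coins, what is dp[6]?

after  coin     0     1     2     3     4     5     6     7     8     9    10
          1     1     1     1     1     1     1     1     1     1     1     1
          2     1     1     2     2     3     3     4     4     5     5     6
          3     1     1     2     3     4     5     7     8    10    12    14
          7     1     1     2     3     4     5     7     9    11    14    17

7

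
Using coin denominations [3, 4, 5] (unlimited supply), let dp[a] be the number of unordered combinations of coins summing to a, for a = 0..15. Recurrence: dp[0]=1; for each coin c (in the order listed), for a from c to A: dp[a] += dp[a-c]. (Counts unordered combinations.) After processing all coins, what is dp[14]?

3

after  coin     0     1     2     3     4     5     6     7     8     9    10    11    12    13    14    15
          3     1     0     0     1     0     0     1     0     0     1     0     0     1     0     0     1
          4     1     0     0     1     1     0     1     1     1     1     1     1     2     1     1     2
          5     1     0     0     1     1     1     1     1     2     2     2     2     3     3     3     4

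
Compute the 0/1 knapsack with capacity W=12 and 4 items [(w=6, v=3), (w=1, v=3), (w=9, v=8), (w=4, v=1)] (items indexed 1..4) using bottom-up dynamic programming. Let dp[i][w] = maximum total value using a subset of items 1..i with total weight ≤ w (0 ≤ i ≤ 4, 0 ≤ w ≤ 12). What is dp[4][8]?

i\w   0   1   2   3   4   5   6   7   8   9  10  11  12
  0   0   0   0   0   0   0   0   0   0   0   0   0   0
  1   0   0   0   0   0   0   3   3   3   3   3   3   3
  2   0   3   3   3   3   3   3   6   6   6   6   6   6
  3   0   3   3   3   3   3   3   6   6   8  11  11  11
  4   0   3   3   3   3   4   4   6   6   8  11  11  11

6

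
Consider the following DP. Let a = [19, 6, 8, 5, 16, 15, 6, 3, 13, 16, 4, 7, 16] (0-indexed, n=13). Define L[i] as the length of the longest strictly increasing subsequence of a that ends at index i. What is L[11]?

3

   i    0    1    2    3    4    5    6    7    8    9   10   11   12
a[i]   19    6    8    5   16   15    6    3   13   16    4    7   16
L[i]    1    1    2    1    3    3    2    1    3    4    2    3    4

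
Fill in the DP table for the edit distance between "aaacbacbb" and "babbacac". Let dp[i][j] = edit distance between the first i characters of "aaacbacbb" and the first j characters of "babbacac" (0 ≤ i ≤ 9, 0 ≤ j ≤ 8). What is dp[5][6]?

   ''  b  a  b  b  a  c  a  c
''  0  1  2  3  4  5  6  7  8
 a  1  1  1  2  3  4  5  6  7
 a  2  2  1  2  3  3  4  5  6
 a  3  3  2  2  3  3  4  4  5
 c  4  4  3  3  3  4  3  4  4
 b  5  4  4  3  3  4  4  4  5
 a  6  5  4  4  4  3  4  4  5
 c  7  6  5  5  5  4  3  4  4
 b  8  7  6  5  5  5  4  4  5
 b  9  8  7  6  5  6  5  5  5

4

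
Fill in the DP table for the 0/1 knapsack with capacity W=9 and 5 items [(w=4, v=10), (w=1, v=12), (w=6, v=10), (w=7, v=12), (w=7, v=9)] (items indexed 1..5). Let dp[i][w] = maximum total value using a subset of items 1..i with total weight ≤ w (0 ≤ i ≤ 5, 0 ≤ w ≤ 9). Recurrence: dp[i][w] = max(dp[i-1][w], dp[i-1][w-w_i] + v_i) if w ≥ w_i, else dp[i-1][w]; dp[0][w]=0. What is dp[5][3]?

i\w   0   1   2   3   4   5   6   7   8   9
  0   0   0   0   0   0   0   0   0   0   0
  1   0   0   0   0  10  10  10  10  10  10
  2   0  12  12  12  12  22  22  22  22  22
  3   0  12  12  12  12  22  22  22  22  22
  4   0  12  12  12  12  22  22  22  24  24
  5   0  12  12  12  12  22  22  22  24  24

12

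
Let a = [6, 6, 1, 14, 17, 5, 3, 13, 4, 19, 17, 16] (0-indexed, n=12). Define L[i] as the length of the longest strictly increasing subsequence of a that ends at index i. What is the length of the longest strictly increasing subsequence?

4

   i    0    1    2    3    4    5    6    7    8    9   10   11
a[i]    6    6    1   14   17    5    3   13    4   19   17   16
L[i]    1    1    1    2    3    2    2    3    3    4    4    4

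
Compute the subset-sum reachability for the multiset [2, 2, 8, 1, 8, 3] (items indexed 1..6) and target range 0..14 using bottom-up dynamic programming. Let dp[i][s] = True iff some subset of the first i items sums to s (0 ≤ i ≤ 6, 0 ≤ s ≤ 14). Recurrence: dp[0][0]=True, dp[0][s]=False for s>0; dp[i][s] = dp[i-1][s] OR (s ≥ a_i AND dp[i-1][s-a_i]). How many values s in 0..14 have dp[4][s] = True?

i\s   0   1   2   3   4   5   6   7   8   9  10  11  12  13  14
  0   T   F   F   F   F   F   F   F   F   F   F   F   F   F   F
  1   T   F   T   F   F   F   F   F   F   F   F   F   F   F   F
  2   T   F   T   F   T   F   F   F   F   F   F   F   F   F   F
  3   T   F   T   F   T   F   F   F   T   F   T   F   T   F   F
  4   T   T   T   T   T   T   F   F   T   T   T   T   T   T   F
  5   T   T   T   T   T   T   F   F   T   T   T   T   T   T   F
  6   T   T   T   T   T   T   T   T   T   T   T   T   T   T   T

12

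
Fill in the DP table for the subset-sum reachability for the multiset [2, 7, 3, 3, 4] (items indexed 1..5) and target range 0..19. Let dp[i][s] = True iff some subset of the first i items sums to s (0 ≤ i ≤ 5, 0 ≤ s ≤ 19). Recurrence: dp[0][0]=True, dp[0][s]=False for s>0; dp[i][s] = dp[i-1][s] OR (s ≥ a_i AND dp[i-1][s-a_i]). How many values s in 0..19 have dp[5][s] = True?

i\s   0   1   2   3   4   5   6   7   8   9  10  11  12  13  14  15  16  17  18  19
  0   T   F   F   F   F   F   F   F   F   F   F   F   F   F   F   F   F   F   F   F
  1   T   F   T   F   F   F   F   F   F   F   F   F   F   F   F   F   F   F   F   F
  2   T   F   T   F   F   F   F   T   F   T   F   F   F   F   F   F   F   F   F   F
  3   T   F   T   T   F   T   F   T   F   T   T   F   T   F   F   F   F   F   F   F
  4   T   F   T   T   F   T   T   T   T   T   T   F   T   T   F   T   F   F   F   F
  5   T   F   T   T   T   T   T   T   T   T   T   T   T   T   T   T   T   T   F   T

18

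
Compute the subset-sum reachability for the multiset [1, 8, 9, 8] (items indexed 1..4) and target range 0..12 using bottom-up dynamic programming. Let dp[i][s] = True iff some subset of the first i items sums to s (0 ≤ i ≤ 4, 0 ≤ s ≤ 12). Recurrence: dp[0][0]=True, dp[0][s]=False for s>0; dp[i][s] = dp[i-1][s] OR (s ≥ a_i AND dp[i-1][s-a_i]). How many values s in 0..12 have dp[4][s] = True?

i\s   0   1   2   3   4   5   6   7   8   9  10  11  12
  0   T   F   F   F   F   F   F   F   F   F   F   F   F
  1   T   T   F   F   F   F   F   F   F   F   F   F   F
  2   T   T   F   F   F   F   F   F   T   T   F   F   F
  3   T   T   F   F   F   F   F   F   T   T   T   F   F
  4   T   T   F   F   F   F   F   F   T   T   T   F   F

5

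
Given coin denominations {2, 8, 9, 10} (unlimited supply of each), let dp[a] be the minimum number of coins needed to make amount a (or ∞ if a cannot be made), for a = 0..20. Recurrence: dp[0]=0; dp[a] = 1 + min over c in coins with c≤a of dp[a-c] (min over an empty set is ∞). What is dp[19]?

 a  0  1  2  3  4  5  6  7  8  9 10 11 12 13 14 15 16 17 18 19 20
dp  0  -  1  -  2  -  3  -  1  1  1  2  2  3  3  4  2  2  2  2  2
(- denotes ∞ / unreachable)

2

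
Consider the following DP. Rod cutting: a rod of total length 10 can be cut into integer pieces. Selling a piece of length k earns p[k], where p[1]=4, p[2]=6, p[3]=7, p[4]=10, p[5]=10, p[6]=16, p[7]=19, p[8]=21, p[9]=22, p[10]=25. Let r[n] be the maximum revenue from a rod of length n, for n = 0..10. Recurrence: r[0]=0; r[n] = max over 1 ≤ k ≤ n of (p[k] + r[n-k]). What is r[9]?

36

   n    0    1    2    3    4    5    6    7    8    9   10
r[n]    0    4    8   12   16   20   24   28   32   36   40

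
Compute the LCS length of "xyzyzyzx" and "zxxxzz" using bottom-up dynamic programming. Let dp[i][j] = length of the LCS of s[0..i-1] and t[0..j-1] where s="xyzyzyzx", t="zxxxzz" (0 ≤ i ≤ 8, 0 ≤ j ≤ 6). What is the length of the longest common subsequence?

   ''  z  x  x  x  z  z
''  0  0  0  0  0  0  0
 x  0  0  1  1  1  1  1
 y  0  0  1  1  1  1  1
 z  0  1  1  1  1  2  2
 y  0  1  1  1  1  2  2
 z  0  1  1  1  1  2  3
 y  0  1  1  1  1  2  3
 z  0  1  1  1  1  2  3
 x  0  1  2  2  2  2  3

3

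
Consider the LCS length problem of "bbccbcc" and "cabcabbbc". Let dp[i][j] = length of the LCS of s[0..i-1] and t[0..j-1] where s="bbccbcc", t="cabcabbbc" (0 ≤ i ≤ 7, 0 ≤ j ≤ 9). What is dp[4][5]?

   ''  c  a  b  c  a  b  b  b  c
''  0  0  0  0  0  0  0  0  0  0
 b  0  0  0  1  1  1  1  1  1  1
 b  0  0  0  1  1  1  2  2  2  2
 c  0  1  1  1  2  2  2  2  2  3
 c  0  1  1  1  2  2  2  2  2  3
 b  0  1  1  2  2  2  3  3  3  3
 c  0  1  1  2  3  3  3  3  3  4
 c  0  1  1  2  3  3  3  3  3  4

2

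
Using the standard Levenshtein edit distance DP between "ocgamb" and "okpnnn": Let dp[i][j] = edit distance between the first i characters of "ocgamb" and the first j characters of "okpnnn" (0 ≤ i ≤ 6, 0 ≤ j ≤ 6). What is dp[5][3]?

   ''  o  k  p  n  n  n
''  0  1  2  3  4  5  6
 o  1  0  1  2  3  4  5
 c  2  1  1  2  3  4  5
 g  3  2  2  2  3  4  5
 a  4  3  3  3  3  4  5
 m  5  4  4  4  4  4  5
 b  6  5  5  5  5  5  5

4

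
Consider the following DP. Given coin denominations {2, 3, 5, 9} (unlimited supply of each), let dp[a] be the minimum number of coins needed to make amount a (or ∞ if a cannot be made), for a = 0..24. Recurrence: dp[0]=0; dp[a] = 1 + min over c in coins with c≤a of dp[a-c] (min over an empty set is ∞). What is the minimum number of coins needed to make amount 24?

4

 a  0  1  2  3  4  5  6  7  8  9 10 11 12 13 14 15 16 17 18 19 20 21 22 23 24
dp  0  -  1  1  2  1  2  2  2  1  2  2  2  3  2  3  3  3  2  3  3  3  4  3  4
(- denotes ∞ / unreachable)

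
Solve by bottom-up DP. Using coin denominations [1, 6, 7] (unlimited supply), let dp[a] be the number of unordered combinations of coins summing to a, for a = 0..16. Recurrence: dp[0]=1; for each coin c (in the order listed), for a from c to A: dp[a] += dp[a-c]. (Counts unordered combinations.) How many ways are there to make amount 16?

6

after  coin     0     1     2     3     4     5     6     7     8     9    10    11    12    13    14    15    16
          1     1     1     1     1     1     1     1     1     1     1     1     1     1     1     1     1     1
          6     1     1     1     1     1     1     2     2     2     2     2     2     3     3     3     3     3
          7     1     1     1     1     1     1     2     3     3     3     3     3     4     5     6     6     6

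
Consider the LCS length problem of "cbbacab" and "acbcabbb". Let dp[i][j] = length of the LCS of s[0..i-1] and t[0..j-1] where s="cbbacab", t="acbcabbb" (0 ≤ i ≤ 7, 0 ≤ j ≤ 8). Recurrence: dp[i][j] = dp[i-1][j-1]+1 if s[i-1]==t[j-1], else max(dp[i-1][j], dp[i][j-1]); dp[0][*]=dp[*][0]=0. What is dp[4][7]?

   ''  a  c  b  c  a  b  b  b
''  0  0  0  0  0  0  0  0  0
 c  0  0  1  1  1  1  1  1  1
 b  0  0  1  2  2  2  2  2  2
 b  0  0  1  2  2  2  3  3  3
 a  0  1  1  2  2  3  3  3  3
 c  0  1  2  2  3  3  3  3  3
 a  0  1  2  2  3  4  4  4  4
 b  0  1  2  3  3  4  5  5  5

3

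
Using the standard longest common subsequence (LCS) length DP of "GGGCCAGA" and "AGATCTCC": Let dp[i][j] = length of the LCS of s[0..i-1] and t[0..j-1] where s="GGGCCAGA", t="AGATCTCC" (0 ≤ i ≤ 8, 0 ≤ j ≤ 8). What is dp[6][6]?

   ''  A  G  A  T  C  T  C  C
''  0  0  0  0  0  0  0  0  0
 G  0  0  1  1  1  1  1  1  1
 G  0  0  1  1  1  1  1  1  1
 G  0  0  1  1  1  1  1  1  1
 C  0  0  1  1  1  2  2  2  2
 C  0  0  1  1  1  2  2  3  3
 A  0  1  1  2  2  2  2  3  3
 G  0  1  2  2  2  2  2  3  3
 A  0  1  2  3  3  3  3  3  3

2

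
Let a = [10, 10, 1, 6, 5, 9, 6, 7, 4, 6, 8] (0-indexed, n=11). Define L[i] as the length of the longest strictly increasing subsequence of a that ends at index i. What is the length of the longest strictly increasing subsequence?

   i    0    1    2    3    4    5    6    7    8    9   10
a[i]   10   10    1    6    5    9    6    7    4    6    8
L[i]    1    1    1    2    2    3    3    4    2    3    5

5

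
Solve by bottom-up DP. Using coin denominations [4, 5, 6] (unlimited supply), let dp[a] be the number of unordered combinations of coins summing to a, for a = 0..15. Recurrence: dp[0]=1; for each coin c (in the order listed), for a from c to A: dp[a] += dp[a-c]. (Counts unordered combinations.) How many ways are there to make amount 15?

2

after  coin     0     1     2     3     4     5     6     7     8     9    10    11    12    13    14    15
          4     1     0     0     0     1     0     0     0     1     0     0     0     1     0     0     0
          5     1     0     0     0     1     1     0     0     1     1     1     0     1     1     1     1
          6     1     0     0     0     1     1     1     0     1     1     2     1     2     1     2     2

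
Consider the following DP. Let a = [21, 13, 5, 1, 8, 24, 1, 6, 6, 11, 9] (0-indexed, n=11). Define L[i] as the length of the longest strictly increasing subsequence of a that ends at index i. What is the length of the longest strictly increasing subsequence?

   i    0    1    2    3    4    5    6    7    8    9   10
a[i]   21   13    5    1    8   24    1    6    6   11    9
L[i]    1    1    1    1    2    3    1    2    2    3    3

3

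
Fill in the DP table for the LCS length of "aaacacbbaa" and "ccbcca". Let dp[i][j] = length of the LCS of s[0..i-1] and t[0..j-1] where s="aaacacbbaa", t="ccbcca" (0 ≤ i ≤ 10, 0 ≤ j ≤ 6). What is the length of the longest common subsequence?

4

   ''  c  c  b  c  c  a
''  0  0  0  0  0  0  0
 a  0  0  0  0  0  0  1
 a  0  0  0  0  0  0  1
 a  0  0  0  0  0  0  1
 c  0  1  1  1  1  1  1
 a  0  1  1  1  1  1  2
 c  0  1  2  2  2  2  2
 b  0  1  2  3  3  3  3
 b  0  1  2  3  3  3  3
 a  0  1  2  3  3  3  4
 a  0  1  2  3  3  3  4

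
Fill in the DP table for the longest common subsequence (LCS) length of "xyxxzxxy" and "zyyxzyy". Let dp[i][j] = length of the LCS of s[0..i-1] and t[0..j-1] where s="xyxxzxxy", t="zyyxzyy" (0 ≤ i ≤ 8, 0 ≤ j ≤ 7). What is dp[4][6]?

   ''  z  y  y  x  z  y  y
''  0  0  0  0  0  0  0  0
 x  0  0  0  0  1  1  1  1
 y  0  0  1  1  1  1  2  2
 x  0  0  1  1  2  2  2  2
 x  0  0  1  1  2  2  2  2
 z  0  1  1  1  2  3  3  3
 x  0  1  1  1  2  3  3  3
 x  0  1  1  1  2  3  3  3
 y  0  1  2  2  2  3  4  4

2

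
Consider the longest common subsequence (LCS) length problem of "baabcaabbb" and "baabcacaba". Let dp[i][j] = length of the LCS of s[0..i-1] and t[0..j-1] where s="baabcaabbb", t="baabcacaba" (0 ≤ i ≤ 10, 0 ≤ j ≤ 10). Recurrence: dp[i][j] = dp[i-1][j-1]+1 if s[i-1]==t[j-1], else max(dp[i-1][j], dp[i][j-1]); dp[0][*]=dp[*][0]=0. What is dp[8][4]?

   ''  b  a  a  b  c  a  c  a  b  a
''  0  0  0  0  0  0  0  0  0  0  0
 b  0  1  1  1  1  1  1  1  1  1  1
 a  0  1  2  2  2  2  2  2  2  2  2
 a  0  1  2  3  3  3  3  3  3  3  3
 b  0  1  2  3  4  4  4  4  4  4  4
 c  0  1  2  3  4  5  5  5  5  5  5
 a  0  1  2  3  4  5  6  6  6  6  6
 a  0  1  2  3  4  5  6  6  7  7  7
 b  0  1  2  3  4  5  6  6  7  8  8
 b  0  1  2  3  4  5  6  6  7  8  8
 b  0  1  2  3  4  5  6  6  7  8  8

4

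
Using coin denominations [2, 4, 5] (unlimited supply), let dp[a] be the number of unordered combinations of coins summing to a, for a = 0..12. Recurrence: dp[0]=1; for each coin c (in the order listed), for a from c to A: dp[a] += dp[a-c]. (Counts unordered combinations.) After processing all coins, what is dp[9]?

after  coin     0     1     2     3     4     5     6     7     8     9    10    11    12
          2     1     0     1     0     1     0     1     0     1     0     1     0     1
          4     1     0     1     0     2     0     2     0     3     0     3     0     4
          5     1     0     1     0     2     1     2     1     3     2     4     2     5

2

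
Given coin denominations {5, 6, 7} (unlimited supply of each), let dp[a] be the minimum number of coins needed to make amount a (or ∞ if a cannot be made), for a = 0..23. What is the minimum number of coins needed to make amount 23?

4

 a  0  1  2  3  4  5  6  7  8  9 10 11 12 13 14 15 16 17 18 19 20 21 22 23
dp  0  -  -  -  -  1  1  1  -  -  2  2  2  2  2  3  3  3  3  3  3  3  4  4
(- denotes ∞ / unreachable)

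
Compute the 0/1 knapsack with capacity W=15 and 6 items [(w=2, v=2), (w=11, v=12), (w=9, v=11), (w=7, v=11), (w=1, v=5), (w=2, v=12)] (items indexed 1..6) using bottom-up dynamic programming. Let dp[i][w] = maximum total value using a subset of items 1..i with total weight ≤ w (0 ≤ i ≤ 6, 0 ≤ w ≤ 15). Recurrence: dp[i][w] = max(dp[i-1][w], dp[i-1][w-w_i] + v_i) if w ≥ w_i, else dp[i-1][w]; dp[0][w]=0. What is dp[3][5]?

i\w   0   1   2   3   4   5   6   7   8   9  10  11  12  13  14  15
  0   0   0   0   0   0   0   0   0   0   0   0   0   0   0   0   0
  1   0   0   2   2   2   2   2   2   2   2   2   2   2   2   2   2
  2   0   0   2   2   2   2   2   2   2   2   2  12  12  14  14  14
  3   0   0   2   2   2   2   2   2   2  11  11  13  13  14  14  14
  4   0   0   2   2   2   2   2  11  11  13  13  13  13  14  14  14
  5   0   5   5   7   7   7   7  11  16  16  18  18  18  18  19  19
  6   0   5  12  17  17  19  19  19  19  23  28  28  30  30  30  30

2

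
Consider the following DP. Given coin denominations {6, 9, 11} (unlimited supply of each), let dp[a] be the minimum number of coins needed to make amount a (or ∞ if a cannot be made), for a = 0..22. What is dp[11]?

1

 a  0  1  2  3  4  5  6  7  8  9 10 11 12 13 14 15 16 17 18 19 20 21 22
dp  0  -  -  -  -  -  1  -  -  1  -  1  2  -  -  2  -  2  2  -  2  3  2
(- denotes ∞ / unreachable)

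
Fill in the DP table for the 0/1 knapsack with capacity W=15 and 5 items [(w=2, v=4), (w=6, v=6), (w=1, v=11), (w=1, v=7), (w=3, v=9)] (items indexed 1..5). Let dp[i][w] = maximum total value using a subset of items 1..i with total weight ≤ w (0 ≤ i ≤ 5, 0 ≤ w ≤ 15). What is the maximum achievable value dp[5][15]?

i\w   0   1   2   3   4   5   6   7   8   9  10  11  12  13  14  15
  0   0   0   0   0   0   0   0   0   0   0   0   0   0   0   0   0
  1   0   0   4   4   4   4   4   4   4   4   4   4   4   4   4   4
  2   0   0   4   4   4   4   6   6  10  10  10  10  10  10  10  10
  3   0  11  11  15  15  15  15  17  17  21  21  21  21  21  21  21
  4   0  11  18  18  22  22  22  22  24  24  28  28  28  28  28  28
  5   0  11  18  18  22  27  27  31  31  31  31  33  33  37  37  37

37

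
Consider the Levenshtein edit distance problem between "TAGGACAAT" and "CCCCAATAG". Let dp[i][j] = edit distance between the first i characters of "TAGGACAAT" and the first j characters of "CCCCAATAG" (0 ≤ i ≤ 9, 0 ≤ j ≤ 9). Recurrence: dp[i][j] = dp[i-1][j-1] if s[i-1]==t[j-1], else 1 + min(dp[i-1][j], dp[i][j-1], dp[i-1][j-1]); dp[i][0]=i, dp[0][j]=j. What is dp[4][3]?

4

   ''  C  C  C  C  A  A  T  A  G
''  0  1  2  3  4  5  6  7  8  9
 T  1  1  2  3  4  5  6  6  7  8
 A  2  2  2  3  4  4  5  6  6  7
 G  3  3  3  3  4  5  5  6  7  6
 G  4  4  4  4  4  5  6  6  7  7
 A  5  5  5  5  5  4  5  6  6  7
 C  6  5  5  5  5  5  5  6  7  7
 A  7  6  6  6  6  5  5  6  6  7
 A  8  7  7  7  7  6  5  6  6  7
 T  9  8  8  8  8  7  6  5  6  7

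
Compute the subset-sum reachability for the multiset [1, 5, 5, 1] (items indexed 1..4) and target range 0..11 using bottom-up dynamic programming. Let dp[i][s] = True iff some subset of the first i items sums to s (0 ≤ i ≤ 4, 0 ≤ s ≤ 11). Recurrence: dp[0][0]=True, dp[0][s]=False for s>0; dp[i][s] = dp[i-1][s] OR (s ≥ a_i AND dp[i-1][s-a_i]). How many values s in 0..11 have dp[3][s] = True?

6

i\s   0   1   2   3   4   5   6   7   8   9  10  11
  0   T   F   F   F   F   F   F   F   F   F   F   F
  1   T   T   F   F   F   F   F   F   F   F   F   F
  2   T   T   F   F   F   T   T   F   F   F   F   F
  3   T   T   F   F   F   T   T   F   F   F   T   T
  4   T   T   T   F   F   T   T   T   F   F   T   T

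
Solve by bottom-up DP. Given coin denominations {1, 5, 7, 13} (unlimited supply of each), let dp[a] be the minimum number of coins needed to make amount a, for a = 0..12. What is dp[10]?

2

 a  0  1  2  3  4  5  6  7  8  9 10 11 12
dp  0  1  2  3  4  1  2  1  2  3  2  3  2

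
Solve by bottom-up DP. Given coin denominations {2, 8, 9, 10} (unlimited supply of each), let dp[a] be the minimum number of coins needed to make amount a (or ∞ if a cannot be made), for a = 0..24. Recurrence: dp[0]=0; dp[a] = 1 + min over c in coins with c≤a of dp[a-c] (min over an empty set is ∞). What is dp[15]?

 a  0  1  2  3  4  5  6  7  8  9 10 11 12 13 14 15 16 17 18 19 20 21 22 23 24
dp  0  -  1  -  2  -  3  -  1  1  1  2  2  3  3  4  2  2  2  2  2  3  3  4  3
(- denotes ∞ / unreachable)

4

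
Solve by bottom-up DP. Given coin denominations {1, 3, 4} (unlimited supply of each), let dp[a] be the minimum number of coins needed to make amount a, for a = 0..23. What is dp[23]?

6

 a  0  1  2  3  4  5  6  7  8  9 10 11 12 13 14 15 16 17 18 19 20 21 22 23
dp  0  1  2  1  1  2  2  2  2  3  3  3  3  4  4  4  4  5  5  5  5  6  6  6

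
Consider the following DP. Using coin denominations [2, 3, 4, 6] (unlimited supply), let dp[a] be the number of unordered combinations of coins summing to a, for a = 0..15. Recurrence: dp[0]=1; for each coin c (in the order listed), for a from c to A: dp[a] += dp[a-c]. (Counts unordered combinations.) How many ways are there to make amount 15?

11

after  coin     0     1     2     3     4     5     6     7     8     9    10    11    12    13    14    15
          2     1     0     1     0     1     0     1     0     1     0     1     0     1     0     1     0
          3     1     0     1     1     1     1     2     1     2     2     2     2     3     2     3     3
          4     1     0     1     1     2     1     3     2     4     3     5     4     7     5     8     7
          6     1     0     1     1     2     1     4     2     5     4     7     5    11     7    13    11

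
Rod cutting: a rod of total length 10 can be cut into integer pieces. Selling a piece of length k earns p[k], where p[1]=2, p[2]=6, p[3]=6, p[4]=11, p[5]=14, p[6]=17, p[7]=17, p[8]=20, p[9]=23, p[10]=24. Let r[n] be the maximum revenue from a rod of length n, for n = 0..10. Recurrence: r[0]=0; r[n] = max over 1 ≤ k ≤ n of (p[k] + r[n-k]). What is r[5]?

14

   n    0    1    2    3    4    5    6    7    8    9   10
r[n]    0    2    6    8   12   14   18   20   24   26   30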